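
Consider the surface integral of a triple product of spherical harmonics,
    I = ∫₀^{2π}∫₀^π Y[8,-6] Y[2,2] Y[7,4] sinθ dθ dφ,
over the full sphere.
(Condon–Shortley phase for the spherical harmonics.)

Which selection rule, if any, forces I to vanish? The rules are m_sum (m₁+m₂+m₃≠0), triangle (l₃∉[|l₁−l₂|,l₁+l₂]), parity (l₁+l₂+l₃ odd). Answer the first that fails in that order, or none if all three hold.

Σmᵢ = 0  ✓
l₃∈[|l₁−l₂|,l₁+l₂]=[6,10], have l₃=7  ✓
Σlᵢ = 17 ⇒ odd  ✗

parity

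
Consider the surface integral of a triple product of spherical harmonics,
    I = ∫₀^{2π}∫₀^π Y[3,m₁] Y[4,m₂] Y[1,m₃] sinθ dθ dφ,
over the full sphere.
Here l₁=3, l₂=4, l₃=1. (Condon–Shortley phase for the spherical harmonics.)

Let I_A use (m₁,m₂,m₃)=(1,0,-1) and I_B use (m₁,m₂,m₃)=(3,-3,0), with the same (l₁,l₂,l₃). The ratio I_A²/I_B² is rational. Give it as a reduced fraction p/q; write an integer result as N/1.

Shared (l₁,l₂,l₃)=(3,4,1): N and (l;000)² cancel in I_A²/I_B².
A: Δ = 6!·0!·2!/9! = 1/252; Racah Σ t=2..2: t=2:+1/96 = 1/96; ⇒ 3j(3 4 1; 1 0 -1)² = 1/42, sgn +1
B: Δ = 6!·0!·2!/9! = 1/252; Racah Σ t=0..0: t=0:+1/720 = 1/720; ⇒ 3j(3 4 1; 3 -3 0)² = 1/36, sgn -1
I_A²/I_B² = (1/42)/(1/36) = 6/7

6/7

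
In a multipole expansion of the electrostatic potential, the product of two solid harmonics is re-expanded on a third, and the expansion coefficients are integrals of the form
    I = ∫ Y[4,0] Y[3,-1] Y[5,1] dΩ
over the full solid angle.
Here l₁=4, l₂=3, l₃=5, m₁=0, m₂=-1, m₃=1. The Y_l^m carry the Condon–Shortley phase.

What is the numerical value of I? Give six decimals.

-0.086020

Checks pass: Σm=0; 12 even; l₃=5∈[1,7].
(2·4+1)(2·3+1)(2·5+1) = 693
Δ: 2! 6! 4! / 13! → 1/180180
sum: t=0:+1/576 t=1:−1/144 t=2:+1/576 = -1/288
3j²(4 3 5; 0 0 0) = Δ·Π!·Σ² = 20/1001  (sign +1)
sum: t=0:+1/384 t=1:−1/216 t=2:+1/2304 = -11/6912
3j²(4 3 5; 0 -1 1) = Δ·Π!·Σ² = 11/1638  (sign -1)
combine: 4πI² = 693·20/1001·11/1638 = 110/1183
take √, sign -1: I = -0.08601992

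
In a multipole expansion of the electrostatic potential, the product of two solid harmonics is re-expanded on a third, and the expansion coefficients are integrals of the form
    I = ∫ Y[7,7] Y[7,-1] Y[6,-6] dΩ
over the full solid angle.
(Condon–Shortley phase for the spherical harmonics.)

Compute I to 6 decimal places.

Rules hold: Σm=0, L=20 even, 0≤6≤14.
N = 15·15·13 = 2925
Δ = 8!·6!·6!/21! = 1/2444321880
Racah Σ t=1..7: t=1:−1/2612736000 t=2:+1/20736000 t=3:−1/1658880 t=4:+1/746496 t=5:−1/1658880 t=6:+1/20736000 t=7:−1/2612736000 = 1/4354560
⇒ 3j(7 7 6; 0 0 0)² = 1000/138567, sgn +1
Racah Σ t=0..0: t=0:+1/20901888000 = 1/20901888000
⇒ 3j(7 7 6; 7 -1 -6)² = 11/9690, sgn +1
4πI² = N·(3j₀)²·(3jₘ)² = 2500/104329
I = +1·√(0.0239627/4π) = 0.04366792

0.043668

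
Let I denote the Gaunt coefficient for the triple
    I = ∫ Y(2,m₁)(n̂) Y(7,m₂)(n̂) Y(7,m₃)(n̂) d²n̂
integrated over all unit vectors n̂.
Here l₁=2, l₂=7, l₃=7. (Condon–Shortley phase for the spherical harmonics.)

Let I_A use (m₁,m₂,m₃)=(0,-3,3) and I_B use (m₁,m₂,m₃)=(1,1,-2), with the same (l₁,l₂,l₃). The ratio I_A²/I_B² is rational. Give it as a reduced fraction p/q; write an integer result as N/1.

841/729

Same 2,7,7: normalisation and zero-m 3j drop out of the ratio.
A: Δ: 2! 2! 12! / 17! → 1/185640; sum: t=0:+1/3870720 t=1:−1/2177280 t=2:+1/29030400 = -29/174182400; 3j²(2 7 7; 0 -3 3) = Δ·Π!·Σ² = 841/185640  (sign -1)
B: Δ: 2! 2! 12! / 17! → 1/185640; sum: t=0:+1/1935360 t=1:−1/1209600 = -1/3225600; 3j²(2 7 7; 1 1 -2) = Δ·Π!·Σ² = 243/61880  (sign +1)
I_A²/I_B² = (841/185640)/(243/61880) = 841/729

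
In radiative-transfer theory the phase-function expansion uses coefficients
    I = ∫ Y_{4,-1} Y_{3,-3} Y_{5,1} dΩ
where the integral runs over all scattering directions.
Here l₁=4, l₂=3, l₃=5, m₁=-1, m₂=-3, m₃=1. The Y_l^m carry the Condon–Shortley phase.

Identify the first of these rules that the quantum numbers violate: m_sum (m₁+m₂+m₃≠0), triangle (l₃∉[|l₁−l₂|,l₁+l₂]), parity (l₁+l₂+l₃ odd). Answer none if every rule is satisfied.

m_sum

Σmᵢ = -3  ✗
l₃∈[|l₁−l₂|,l₁+l₂]=[1,7], have l₃=5
Σlᵢ = 12 ⇒ even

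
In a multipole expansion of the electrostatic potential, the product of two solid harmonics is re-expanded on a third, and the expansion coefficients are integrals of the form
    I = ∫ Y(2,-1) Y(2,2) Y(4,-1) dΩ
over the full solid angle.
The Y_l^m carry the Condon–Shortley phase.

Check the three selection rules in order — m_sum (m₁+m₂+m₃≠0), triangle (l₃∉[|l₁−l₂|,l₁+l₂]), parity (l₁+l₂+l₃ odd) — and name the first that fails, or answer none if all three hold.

m₁+m₂+m₃ = -1 + 2 − 1 = 0  ✓
triangle: |2−2|=0 ≤ l₃=4 ≤ 2+2=4  ✓
parity: l₁+l₂+l₃ = 8 is even  ✓

none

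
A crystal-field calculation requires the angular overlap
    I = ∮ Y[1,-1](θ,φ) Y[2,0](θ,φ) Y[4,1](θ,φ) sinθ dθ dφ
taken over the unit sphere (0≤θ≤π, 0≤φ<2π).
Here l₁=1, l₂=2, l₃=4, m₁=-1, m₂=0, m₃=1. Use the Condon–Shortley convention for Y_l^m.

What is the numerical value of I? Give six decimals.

l₃=4 ∉ [1,3] — triangle fails ⇒ I = 0

0.000000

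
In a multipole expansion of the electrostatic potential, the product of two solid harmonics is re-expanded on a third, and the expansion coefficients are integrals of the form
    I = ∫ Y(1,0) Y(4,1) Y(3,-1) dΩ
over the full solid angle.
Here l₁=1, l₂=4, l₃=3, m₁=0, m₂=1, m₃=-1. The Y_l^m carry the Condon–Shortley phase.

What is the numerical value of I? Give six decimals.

Rules hold: Σm=0, L=8 even, 3≤3≤5.
N = 3·9·7 = 189
Δ = 2!·0!·6!/9! = 1/252
Racah Σ t=1..1: t=1:−1/36 = -1/36
⇒ 3j(1 4 3; 0 0 0)² = 4/63, sgn +1
Racah Σ t=1..1: t=1:−1/48 = -1/48
⇒ 3j(1 4 3; 0 1 -1)² = 5/84, sgn -1
4πI² = N·(3j₀)²·(3jₘ)² = 5/7
I = -1·√(0.714286/4π) = -0.23841361

-0.238414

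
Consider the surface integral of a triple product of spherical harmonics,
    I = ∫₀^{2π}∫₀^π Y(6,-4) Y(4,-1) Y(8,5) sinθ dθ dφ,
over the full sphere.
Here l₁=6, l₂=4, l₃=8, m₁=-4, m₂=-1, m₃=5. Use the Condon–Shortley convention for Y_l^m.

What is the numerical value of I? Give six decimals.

-0.007283

Rules hold: Σm=0, L=18 even, 2≤8≤10.
N = 13·9·17 = 1989
Δ = 2!·10!·6!/19! = 1/23279256
Racah Σ t=0..2: t=0:+1/1658880 t=1:−1/518400 t=2:+1/1658880 = -1/1382400
⇒ 3j(6 4 8; 0 0 0)² = 504/46189, sgn -1
Racah Σ t=0..2: t=0:+1/261273600 t=1:−1/17418240 t=2:+1/19353600 = -1/522547200
⇒ 3j(6 4 8; -4 -1 5)² = 5/162792, sgn +1
4πI² = N·(3j₀)²·(3jₘ)² = 45/67507
I = -1·√(0.000666598/4π) = -0.00728328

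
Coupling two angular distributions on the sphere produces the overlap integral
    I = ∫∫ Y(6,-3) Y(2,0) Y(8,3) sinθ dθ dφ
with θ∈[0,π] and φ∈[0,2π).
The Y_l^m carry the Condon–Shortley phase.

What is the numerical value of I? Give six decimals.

m-sum 0 ✓  L=16 even ✓  4≤8≤8 ✓
Π(2lᵢ+1) = 13×5×17 = 1105
triangle coeff Δ(6,2,8) = 1/30940
Σ_t [0,0]: t=0:+1/2073600 = 1/2073600
(3j)²=28/1105 [(6 2 8; 0 0 0)], sign=+1
Σ_t [0,0]: t=0:+1/8709120 = 1/8709120
(3j)²=55/3094 [(6 2 8; -3 0 3)], sign=-1
⇒ 4πI² = 110/221
I = (-1)√(110/221/(4π)) = -0.19901934

-0.199019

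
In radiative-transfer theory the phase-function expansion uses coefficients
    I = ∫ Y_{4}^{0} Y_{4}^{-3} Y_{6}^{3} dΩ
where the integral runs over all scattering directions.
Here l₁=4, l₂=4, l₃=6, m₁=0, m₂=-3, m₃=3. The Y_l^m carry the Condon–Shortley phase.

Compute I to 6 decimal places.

m-sum 0 ✓  L=14 even ✓  0≤6≤8 ✓
Π(2lᵢ+1) = 9×9×13 = 1053
triangle coeff Δ(4,4,6) = 1/1261260
Σ_t [0,2]: t=0:+1/4608 t=1:−1/1296 t=2:+1/4608 = -7/20736
(3j)²=20/1287 [(4 4 6; 0 0 0)], sign=-1
Σ_t [0,1]: t=0:+1/11520 t=1:−1/25920 = 1/20736
(3j)²=5/429 [(4 4 6; 0 -3 3)], sign=-1
⇒ 4πI² = 300/1573
I = (+1)√(300/1573/(4π)) = 0.12319450

0.123195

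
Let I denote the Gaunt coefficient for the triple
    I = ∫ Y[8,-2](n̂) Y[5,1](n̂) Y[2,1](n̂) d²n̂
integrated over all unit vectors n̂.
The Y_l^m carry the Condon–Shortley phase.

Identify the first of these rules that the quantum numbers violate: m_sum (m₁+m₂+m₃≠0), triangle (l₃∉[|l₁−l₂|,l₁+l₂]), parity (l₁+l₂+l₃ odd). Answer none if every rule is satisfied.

triangle

m₁+m₂+m₃ = -2 + 1 + 1 = 0  ✓
triangle: |8−5|=3 ≤ l₃=2 ≤ 8+5=13  ✗
parity: l₁+l₂+l₃ = 15 is odd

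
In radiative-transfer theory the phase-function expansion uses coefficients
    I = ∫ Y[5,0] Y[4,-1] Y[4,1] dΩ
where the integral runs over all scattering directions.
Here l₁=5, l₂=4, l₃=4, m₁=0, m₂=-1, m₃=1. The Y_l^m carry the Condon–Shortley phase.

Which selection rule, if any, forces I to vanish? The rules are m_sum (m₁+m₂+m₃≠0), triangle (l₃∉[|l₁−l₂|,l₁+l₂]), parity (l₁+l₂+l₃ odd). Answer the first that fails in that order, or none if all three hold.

parity

azimuthal sum: 0 − 1 + 1 = 0  ✓
1 ≤ 4 ≤ 9 (triangle on l)  ✓
L = 5 + 4 + 4 = 13 (odd)  ✗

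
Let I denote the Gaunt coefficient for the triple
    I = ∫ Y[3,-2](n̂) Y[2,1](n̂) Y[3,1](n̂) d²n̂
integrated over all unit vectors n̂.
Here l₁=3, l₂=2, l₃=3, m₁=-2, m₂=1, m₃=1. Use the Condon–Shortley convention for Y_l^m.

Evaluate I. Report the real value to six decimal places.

0.162868

Checks pass: Σm=0; 8 even; l₃=3∈[1,5].
(2·3+1)(2·2+1)(2·3+1) = 245
Δ: 2! 4! 2! / 9! → 1/3780
sum: t=0:+1/24 t=1:−1/4 t=2:+1/24 = -1/6
3j²(3 2 3; 0 0 0) = Δ·Π!·Σ² = 4/105  (sign +1)
sum: t=1:−1/48 t=2:+1/12 = 1/16
3j²(3 2 3; -2 1 1) = Δ·Π!·Σ² = 1/28  (sign +1)
combine: 4πI² = 245·4/105·1/28 = 1/3
take √, sign +1: I = 0.16286750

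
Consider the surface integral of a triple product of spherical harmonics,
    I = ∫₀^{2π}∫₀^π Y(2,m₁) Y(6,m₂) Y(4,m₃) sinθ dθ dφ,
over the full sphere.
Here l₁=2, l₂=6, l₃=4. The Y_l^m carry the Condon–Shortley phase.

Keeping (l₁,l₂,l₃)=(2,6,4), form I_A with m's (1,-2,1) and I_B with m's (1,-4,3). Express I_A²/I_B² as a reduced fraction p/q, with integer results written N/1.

Shared (l₁,l₂,l₃)=(2,6,4): N and (l;000)² cancel in I_A²/I_B².
A: Δ = 4!·0!·8!/13! = 1/6435; Racah Σ t=1..1: t=1:−1/4320 = -1/4320; ⇒ 3j(2 6 4; 1 -2 1)² = 224/6435, sgn +1
B: Δ = 4!·0!·8!/13! = 1/6435; Racah Σ t=1..1: t=1:−1/30240 = -1/30240; ⇒ 3j(2 6 4; 1 -4 3)² = 16/429, sgn +1
I_A²/I_B² = (224/6435)/(16/429) = 14/15

14/15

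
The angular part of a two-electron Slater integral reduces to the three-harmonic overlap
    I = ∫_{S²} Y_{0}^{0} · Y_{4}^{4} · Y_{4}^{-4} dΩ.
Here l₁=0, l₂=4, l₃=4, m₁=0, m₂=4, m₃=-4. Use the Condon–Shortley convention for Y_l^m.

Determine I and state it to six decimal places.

m-sum 0 ✓  L=8 even ✓  4≤4≤4 ✓
Π(2lᵢ+1) = 1×9×9 = 81
triangle coeff Δ(0,4,4) = 1/9
Σ_t [0,0]: t=0:+1/576 = 1/576
(3j)²=1/9 [(0 4 4; 0 0 0)], sign=+1
Σ_t [0,0]: t=0:+1/40320 = 1/40320
(3j)²=1/9 [(0 4 4; 0 4 -4)], sign=+1
⇒ 4πI² = 1/1
I = (+1)√(1/1/(4π)) = 0.28209479

0.282095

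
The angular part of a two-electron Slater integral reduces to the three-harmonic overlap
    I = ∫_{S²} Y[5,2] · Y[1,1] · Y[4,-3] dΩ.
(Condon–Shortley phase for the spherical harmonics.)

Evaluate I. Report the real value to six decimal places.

Rules hold: Σm=0, L=10 even, 4≤4≤6.
N = 11·3·9 = 297
Δ = 2!·8!·0!/11! = 1/495
Racah Σ t=1..1: t=1:−1/576 = -1/576
⇒ 3j(5 1 4; 0 0 0)² = 5/99, sgn -1
Racah Σ t=2..2: t=2:+1/10080 = 1/10080
⇒ 3j(5 1 4; 2 1 -3)² = 1/165, sgn -1
4πI² = N·(3j₀)²·(3jₘ)² = 1/11
I = +1·√(0.0909091/4π) = 0.08505478

0.085055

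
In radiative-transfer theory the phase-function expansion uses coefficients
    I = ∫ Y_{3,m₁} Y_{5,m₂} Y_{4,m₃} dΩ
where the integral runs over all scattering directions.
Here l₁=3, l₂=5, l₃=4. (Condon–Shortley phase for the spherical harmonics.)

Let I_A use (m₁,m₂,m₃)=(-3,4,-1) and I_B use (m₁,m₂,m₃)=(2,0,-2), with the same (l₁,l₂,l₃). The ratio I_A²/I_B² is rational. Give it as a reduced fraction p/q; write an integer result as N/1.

l's match ⇒ only the (l;m) 3-j factors differ between A and B.
A: triangle coeff Δ(3,5,4) = 1/180180; Σ_t [4,4]: t=4:+1/5760 = 1/5760; (3j)²=9/286 [(3 5 4; -3 4 -1)], sign=-1
B: triangle coeff Δ(3,5,4) = 1/180180; Σ_t [0,1]: t=0:+1/2880 t=1:−1/576 = -1/720; (3j)²=80/3003 [(3 5 4; 2 0 -2)], sign=-1
I_A²/I_B² = (9/286)/(80/3003) = 189/160

189/160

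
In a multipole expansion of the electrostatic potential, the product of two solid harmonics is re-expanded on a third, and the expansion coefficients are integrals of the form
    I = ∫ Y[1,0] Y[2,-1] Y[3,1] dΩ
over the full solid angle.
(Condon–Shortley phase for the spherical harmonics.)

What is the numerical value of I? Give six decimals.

Checks pass: Σm=0; 6 even; l₃=3∈[1,3].
(2·1+1)(2·2+1)(2·3+1) = 105
Δ: 0! 2! 4! / 7! → 1/105
sum: t=0:+1/4 = 1/4
3j²(1 2 3; 0 0 0) = Δ·Π!·Σ² = 3/35  (sign -1)
sum: t=0:+1/6 = 1/6
3j²(1 2 3; 0 -1 1) = Δ·Π!·Σ² = 8/105  (sign +1)
combine: 4πI² = 105·3/35·8/105 = 24/35
take √, sign -1: I = -0.23359668

-0.233597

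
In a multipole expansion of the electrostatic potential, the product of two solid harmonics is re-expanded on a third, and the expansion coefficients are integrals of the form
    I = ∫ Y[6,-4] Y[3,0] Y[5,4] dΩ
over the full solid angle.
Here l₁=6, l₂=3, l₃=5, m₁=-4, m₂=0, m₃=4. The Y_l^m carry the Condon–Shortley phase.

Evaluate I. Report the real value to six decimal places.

Checks pass: Σm=0; 14 even; l₃=5∈[3,9].
(2·6+1)(2·3+1)(2·5+1) = 1001
Δ: 4! 8! 2! / 15! → 1/675675
sum: t=1:−1/8640 t=2:+1/2304 t=3:−1/8640 = 7/34560
3j²(6 3 5; 0 0 0) = Δ·Π!·Σ² = 7/429  (sign -1)
sum: t=2:+1/161280 t=3:−1/60480 = -1/96768
3j²(6 3 5; -4 0 4) = Δ·Π!·Σ² = 15/1001  (sign +1)
combine: 4πI² = 1001·7/429·15/1001 = 35/143
take √, sign -1: I = -0.13956004

-0.139560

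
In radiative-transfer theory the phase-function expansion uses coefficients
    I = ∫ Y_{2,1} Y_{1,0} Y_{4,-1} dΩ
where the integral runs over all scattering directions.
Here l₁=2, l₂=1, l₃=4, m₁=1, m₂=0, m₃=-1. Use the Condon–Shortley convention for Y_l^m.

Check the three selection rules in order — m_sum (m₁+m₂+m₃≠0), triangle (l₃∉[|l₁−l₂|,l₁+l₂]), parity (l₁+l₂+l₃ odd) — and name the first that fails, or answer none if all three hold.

triangle

m₁+m₂+m₃ = 1 + 0 − 1 = 0  ✓
triangle: |2−1|=1 ≤ l₃=4 ≤ 2+1=3  ✗
parity: l₁+l₂+l₃ = 7 is odd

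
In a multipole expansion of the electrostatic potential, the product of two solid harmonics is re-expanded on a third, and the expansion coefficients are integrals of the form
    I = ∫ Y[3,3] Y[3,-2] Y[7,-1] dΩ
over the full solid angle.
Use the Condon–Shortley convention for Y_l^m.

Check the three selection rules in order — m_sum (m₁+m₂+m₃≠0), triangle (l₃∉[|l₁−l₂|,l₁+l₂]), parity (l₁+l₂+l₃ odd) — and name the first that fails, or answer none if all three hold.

triangle

m₁+m₂+m₃ = 3 − 2 − 1 = 0  ✓
triangle: |3−3|=0 ≤ l₃=7 ≤ 3+3=6  ✗
parity: l₁+l₂+l₃ = 13 is odd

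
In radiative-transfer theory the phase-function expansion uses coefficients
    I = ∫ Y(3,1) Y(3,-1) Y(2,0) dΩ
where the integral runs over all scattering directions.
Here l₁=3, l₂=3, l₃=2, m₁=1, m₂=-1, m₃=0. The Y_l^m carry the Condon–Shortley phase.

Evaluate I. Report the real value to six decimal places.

-0.126157

Rules hold: Σm=0, L=8 even, 0≤2≤6.
N = 7·7·5 = 245
Δ = 4!·2!·2!/9! = 1/3780
Racah Σ t=1..3: t=1:−1/24 t=2:+1/4 t=3:−1/24 = 1/6
⇒ 3j(3 3 2; 0 0 0)² = 4/105, sgn +1
Racah Σ t=0..2: t=0:+1/96 t=1:−1/6 t=2:+1/16 = -3/32
⇒ 3j(3 3 2; 1 -1 0)² = 3/140, sgn -1
4πI² = N·(3j₀)²·(3jₘ)² = 1/5
I = -1·√(0.2/4π) = -0.12615663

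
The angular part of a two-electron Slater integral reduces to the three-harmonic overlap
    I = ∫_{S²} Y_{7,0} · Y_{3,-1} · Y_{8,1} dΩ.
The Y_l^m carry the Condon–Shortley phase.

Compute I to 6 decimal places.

Checks pass: Σm=0; 18 even; l₃=8∈[4,10].
(2·7+1)(2·3+1)(2·8+1) = 1785
Δ: 2! 12! 4! / 19! → 1/5290740
sum: t=0:+1/7257600 t=1:−1/2073600 t=2:+1/7257600 = -1/4838400
3j²(7 3 8; 0 0 0) = Δ·Π!·Σ² = 252/20995  (sign -1)
sum: t=0:+1/4838400 t=1:−1/3110400 t=2:+1/29030400 = -1/12441600
3j²(7 3 8; 0 -1 1) = Δ·Π!·Σ² = 343/125970  (sign +1)
combine: 4πI² = 1785·252/20995·343/125970 = 302526/5185765
take √, sign -1: I = -0.06813496

-0.068135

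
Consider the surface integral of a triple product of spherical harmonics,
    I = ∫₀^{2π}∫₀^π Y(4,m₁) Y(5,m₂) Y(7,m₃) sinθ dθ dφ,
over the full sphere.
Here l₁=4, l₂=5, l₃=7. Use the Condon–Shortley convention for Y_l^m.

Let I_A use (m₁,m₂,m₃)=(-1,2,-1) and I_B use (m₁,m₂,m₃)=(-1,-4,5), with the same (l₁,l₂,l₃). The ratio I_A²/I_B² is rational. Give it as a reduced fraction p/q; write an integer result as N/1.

Same 4,5,7: normalisation and zero-m 3j drop out of the ratio.
A: Δ: 2! 6! 8! / 17! → 1/6126120; sum: t=0:+1/1209600 t=1:−1/69120 t=2:+1/51840 = 41/7257600; 3j²(4 5 7; -1 2 -1) = Δ·Π!·Σ² = 1681/510510  (sign +1)
B: Δ: 2! 6! 8! / 17! → 1/6126120; sum: t=0:+1/1209600 t=1:−1/1935360 = 1/3225600; 3j²(4 5 7; -1 -4 5) = Δ·Π!·Σ² = 243/61880  (sign +1)
I_A²/I_B² = (1681/510510)/(243/61880) = 6724/8019

6724/8019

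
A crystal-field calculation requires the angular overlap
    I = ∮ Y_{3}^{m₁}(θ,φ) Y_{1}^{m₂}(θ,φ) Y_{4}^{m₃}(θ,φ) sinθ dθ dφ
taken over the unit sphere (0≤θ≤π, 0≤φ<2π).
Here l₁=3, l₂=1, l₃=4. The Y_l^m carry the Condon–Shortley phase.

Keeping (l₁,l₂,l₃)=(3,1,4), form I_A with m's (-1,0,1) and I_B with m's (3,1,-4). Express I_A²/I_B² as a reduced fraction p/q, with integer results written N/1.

15/28

Shared (l₁,l₂,l₃)=(3,1,4): N and (l;000)² cancel in I_A²/I_B².
A: Δ = 0!·6!·2!/9! = 1/252; Racah Σ t=0..0: t=0:+1/48 = 1/48; ⇒ 3j(3 1 4; -1 0 1)² = 5/84, sgn -1
B: Δ = 0!·6!·2!/9! = 1/252; Racah Σ t=0..0: t=0:+1/1440 = 1/1440; ⇒ 3j(3 1 4; 3 1 -4)² = 1/9, sgn +1
I_A²/I_B² = (5/84)/(1/9) = 15/28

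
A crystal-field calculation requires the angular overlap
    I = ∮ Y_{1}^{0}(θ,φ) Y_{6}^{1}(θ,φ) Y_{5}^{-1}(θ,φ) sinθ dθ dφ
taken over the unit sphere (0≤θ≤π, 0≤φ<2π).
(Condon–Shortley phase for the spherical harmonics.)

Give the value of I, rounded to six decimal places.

-0.241725

Checks pass: Σm=0; 12 even; l₃=5∈[5,7].
(2·1+1)(2·6+1)(2·5+1) = 429
Δ: 2! 0! 10! / 13! → 1/858
sum: t=1:−1/14400 = -1/14400
3j²(1 6 5; 0 0 0) = Δ·Π!·Σ² = 6/143  (sign +1)
sum: t=1:−1/17280 = -1/17280
3j²(1 6 5; 0 1 -1) = Δ·Π!·Σ² = 35/858  (sign -1)
combine: 4πI² = 429·6/143·35/858 = 105/143
take √, sign -1: I = -0.24172507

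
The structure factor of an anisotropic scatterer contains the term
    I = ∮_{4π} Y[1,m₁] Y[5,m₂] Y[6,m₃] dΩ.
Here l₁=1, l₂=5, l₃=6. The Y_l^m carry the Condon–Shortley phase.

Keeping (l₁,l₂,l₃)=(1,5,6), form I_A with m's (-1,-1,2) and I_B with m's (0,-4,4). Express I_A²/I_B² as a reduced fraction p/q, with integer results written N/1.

7/5

Shared (l₁,l₂,l₃)=(1,5,6): N and (l;000)² cancel in I_A²/I_B².
A: Δ = 0!·2!·10!/13! = 1/858; Racah Σ t=0..0: t=0:+1/34560 = 1/34560; ⇒ 3j(1 5 6; -1 -1 2)² = 14/429, sgn +1
B: Δ = 0!·2!·10!/13! = 1/858; Racah Σ t=0..0: t=0:+1/362880 = 1/362880; ⇒ 3j(1 5 6; 0 -4 4)² = 10/429, sgn +1
I_A²/I_B² = (14/429)/(10/429) = 7/5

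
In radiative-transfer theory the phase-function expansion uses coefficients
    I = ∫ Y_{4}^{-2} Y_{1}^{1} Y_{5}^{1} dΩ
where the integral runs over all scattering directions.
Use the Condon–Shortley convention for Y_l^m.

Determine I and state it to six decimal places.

Checks pass: Σm=0; 10 even; l₃=5∈[3,5].
(2·4+1)(2·1+1)(2·5+1) = 297
Δ: 0! 8! 2! / 11! → 1/495
sum: t=0:+1/576 = 1/576
3j²(4 1 5; 0 0 0) = Δ·Π!·Σ² = 5/99  (sign -1)
sum: t=0:+1/2880 = 1/2880
3j²(4 1 5; -2 1 1) = Δ·Π!·Σ² = 2/165  (sign +1)
combine: 4πI² = 297·5/99·2/165 = 2/11
take √, sign -1: I = -0.12028562

-0.120286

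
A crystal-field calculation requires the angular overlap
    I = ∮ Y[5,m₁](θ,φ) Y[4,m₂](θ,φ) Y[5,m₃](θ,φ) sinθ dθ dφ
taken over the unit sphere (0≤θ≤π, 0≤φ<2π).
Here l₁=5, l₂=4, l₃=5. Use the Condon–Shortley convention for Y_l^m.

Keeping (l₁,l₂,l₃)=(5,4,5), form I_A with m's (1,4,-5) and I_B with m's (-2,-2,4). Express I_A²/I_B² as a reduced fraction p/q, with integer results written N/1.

2/5

Same 5,4,5: normalisation and zero-m 3j drop out of the ratio.
A: Δ: 4! 6! 4! / 15! → 1/3153150; sum: t=4:+1/414720 = 1/414720; 3j²(5 4 5; 1 4 -5) = Δ·Π!·Σ² = 2/429  (sign +1)
B: Δ: 4! 6! 4! / 15! → 1/3153150; sum: t=1:−1/25920 t=2:+1/11520 = 1/20736; 3j²(5 4 5; -2 -2 4) = Δ·Π!·Σ² = 5/429  (sign -1)
I_A²/I_B² = (2/429)/(5/429) = 2/5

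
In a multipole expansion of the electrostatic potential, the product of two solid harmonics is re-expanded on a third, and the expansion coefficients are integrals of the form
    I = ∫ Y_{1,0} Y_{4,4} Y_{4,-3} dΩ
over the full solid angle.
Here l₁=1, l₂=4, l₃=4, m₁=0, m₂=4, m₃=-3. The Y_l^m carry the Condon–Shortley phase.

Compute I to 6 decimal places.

0.000000

Σmᵢ = 1 ≠ 0, so the φ-integral vanishes; I = 0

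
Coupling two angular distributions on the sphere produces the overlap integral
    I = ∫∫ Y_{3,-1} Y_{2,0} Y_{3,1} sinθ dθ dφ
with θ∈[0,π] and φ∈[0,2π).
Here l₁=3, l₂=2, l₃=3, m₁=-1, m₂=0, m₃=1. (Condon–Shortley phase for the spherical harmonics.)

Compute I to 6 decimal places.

Rules hold: Σm=0, L=8 even, 1≤3≤5.
N = 7·5·7 = 245
Δ = 2!·4!·2!/9! = 1/3780
Racah Σ t=0..2: t=0:+1/24 t=1:−1/4 t=2:+1/24 = -1/6
⇒ 3j(3 2 3; 0 0 0)² = 4/105, sgn +1
Racah Σ t=0..2: t=0:+1/96 t=1:−1/6 t=2:+1/16 = -3/32
⇒ 3j(3 2 3; -1 0 1)² = 3/140, sgn -1
4πI² = N·(3j₀)²·(3jₘ)² = 1/5
I = -1·√(0.2/4π) = -0.12615663

-0.126157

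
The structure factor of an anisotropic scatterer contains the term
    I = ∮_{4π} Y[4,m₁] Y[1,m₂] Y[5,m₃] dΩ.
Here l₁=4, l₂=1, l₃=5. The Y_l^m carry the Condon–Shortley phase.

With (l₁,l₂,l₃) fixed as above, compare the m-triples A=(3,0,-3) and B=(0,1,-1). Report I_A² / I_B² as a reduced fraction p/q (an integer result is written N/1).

16/15

l's match ⇒ only the (l;m) 3-j factors differ between A and B.
A: triangle coeff Δ(4,1,5) = 1/495; Σ_t [0,0]: t=0:+1/5040 = 1/5040; (3j)²=16/495 [(4 1 5; 3 0 -3)], sign=+1
B: triangle coeff Δ(4,1,5) = 1/495; Σ_t [0,0]: t=0:+1/1152 = 1/1152; (3j)²=1/33 [(4 1 5; 0 1 -1)], sign=+1
I_A²/I_B² = (16/495)/(1/33) = 16/15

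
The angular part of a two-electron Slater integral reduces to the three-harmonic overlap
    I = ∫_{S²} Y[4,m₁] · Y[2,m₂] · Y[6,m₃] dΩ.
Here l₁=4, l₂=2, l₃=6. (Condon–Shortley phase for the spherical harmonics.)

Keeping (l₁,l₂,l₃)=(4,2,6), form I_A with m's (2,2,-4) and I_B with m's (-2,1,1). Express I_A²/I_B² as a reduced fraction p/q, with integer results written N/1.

l's match ⇒ only the (l;m) 3-j factors differ between A and B.
A: triangle coeff Δ(4,2,6) = 1/6435; Σ_t [0,0]: t=0:+1/34560 = 1/34560; (3j)²=14/429 [(4 2 6; 2 2 -4)], sign=+1
B: triangle coeff Δ(4,2,6) = 1/6435; Σ_t [0,0]: t=0:+1/8640 = 1/8640; (3j)²=14/1287 [(4 2 6; -2 1 1)], sign=-1
I_A²/I_B² = (14/429)/(14/1287) = 3/1

3/1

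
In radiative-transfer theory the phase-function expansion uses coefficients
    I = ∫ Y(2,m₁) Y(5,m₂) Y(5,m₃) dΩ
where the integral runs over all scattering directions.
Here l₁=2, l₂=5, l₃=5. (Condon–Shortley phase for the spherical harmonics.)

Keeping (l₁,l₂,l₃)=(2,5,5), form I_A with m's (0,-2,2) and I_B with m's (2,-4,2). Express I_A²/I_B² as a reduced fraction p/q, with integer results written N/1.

1/2

l's match ⇒ only the (l;m) 3-j factors differ between A and B.
A: triangle coeff Δ(2,5,5) = 1/38610; Σ_t [0,2]: t=0:+1/2880 t=1:−1/1440 t=2:+1/20160 = -1/3360; (3j)²=6/715 [(2 5 5; 0 -2 2)], sign=+1
B: triangle coeff Δ(2,5,5) = 1/38610; Σ_t [0,0]: t=0:+1/20160 = 1/20160; (3j)²=12/715 [(2 5 5; 2 -4 2)], sign=-1
I_A²/I_B² = (6/715)/(12/715) = 1/2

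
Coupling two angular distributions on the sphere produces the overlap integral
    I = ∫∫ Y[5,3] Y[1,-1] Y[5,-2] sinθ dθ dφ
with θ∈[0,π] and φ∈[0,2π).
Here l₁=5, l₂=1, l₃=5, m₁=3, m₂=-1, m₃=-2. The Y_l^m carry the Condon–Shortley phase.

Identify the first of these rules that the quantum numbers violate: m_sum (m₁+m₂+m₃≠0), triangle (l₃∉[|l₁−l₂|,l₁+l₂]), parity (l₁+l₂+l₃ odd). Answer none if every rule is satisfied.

azimuthal sum: 3 − 1 − 2 = 0  ✓
4 ≤ 5 ≤ 6 (triangle on l)  ✓
L = 5 + 1 + 5 = 11 (odd)  ✗

parity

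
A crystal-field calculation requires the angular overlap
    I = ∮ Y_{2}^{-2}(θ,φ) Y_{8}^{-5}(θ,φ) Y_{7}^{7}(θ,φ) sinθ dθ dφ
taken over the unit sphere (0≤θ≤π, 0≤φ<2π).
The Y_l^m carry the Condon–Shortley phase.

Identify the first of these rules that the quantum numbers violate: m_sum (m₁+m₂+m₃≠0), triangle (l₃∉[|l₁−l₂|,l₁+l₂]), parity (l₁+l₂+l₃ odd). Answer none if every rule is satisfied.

azimuthal sum: -2 − 5 + 7 = 0  ✓
6 ≤ 7 ≤ 10 (triangle on l)  ✓
L = 2 + 8 + 7 = 17 (odd)  ✗

parity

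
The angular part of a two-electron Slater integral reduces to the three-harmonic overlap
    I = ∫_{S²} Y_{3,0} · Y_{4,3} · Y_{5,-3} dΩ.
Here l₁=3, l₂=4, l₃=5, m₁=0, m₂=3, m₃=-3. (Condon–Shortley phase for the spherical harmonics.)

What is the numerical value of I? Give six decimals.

0.103862

Checks pass: Σm=0; 12 even; l₃=5∈[1,7].
(2·3+1)(2·4+1)(2·5+1) = 693
Δ: 2! 4! 6! / 13! → 1/180180
sum: t=0:+1/576 t=1:−1/144 t=2:+1/576 = -1/288
3j²(3 4 5; 0 0 0) = Δ·Π!·Σ² = 20/1001  (sign +1)
sum: t=1:−1/2880 t=2:+1/1440 = 1/2880
3j²(3 4 5; 0 3 -3) = Δ·Π!·Σ² = 7/715  (sign +1)
combine: 4πI² = 693·20/1001·7/715 = 252/1859
take √, sign +1: I = 0.10386175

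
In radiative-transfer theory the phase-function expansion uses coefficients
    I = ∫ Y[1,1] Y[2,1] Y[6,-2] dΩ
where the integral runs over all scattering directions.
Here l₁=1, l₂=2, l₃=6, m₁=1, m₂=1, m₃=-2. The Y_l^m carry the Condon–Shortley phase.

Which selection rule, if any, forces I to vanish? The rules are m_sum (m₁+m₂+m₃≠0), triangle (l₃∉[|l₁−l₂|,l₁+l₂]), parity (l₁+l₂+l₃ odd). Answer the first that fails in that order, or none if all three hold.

triangle

m₁+m₂+m₃ = 1 + 1 − 2 = 0  ✓
triangle: |1−2|=1 ≤ l₃=6 ≤ 1+2=3  ✗
parity: l₁+l₂+l₃ = 9 is odd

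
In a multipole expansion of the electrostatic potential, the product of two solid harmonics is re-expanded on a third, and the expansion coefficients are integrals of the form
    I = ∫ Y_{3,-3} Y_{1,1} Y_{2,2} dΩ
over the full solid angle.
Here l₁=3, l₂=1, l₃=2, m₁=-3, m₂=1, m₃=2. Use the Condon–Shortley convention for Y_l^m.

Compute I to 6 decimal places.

-0.319865

Checks pass: Σm=0; 6 even; l₃=2∈[2,4].
(2·3+1)(2·1+1)(2·2+1) = 105
Δ: 2! 4! 0! / 7! → 1/105
sum: t=1:−1/4 = -1/4
3j²(3 1 2; 0 0 0) = Δ·Π!·Σ² = 3/35  (sign -1)
sum: t=2:+1/48 = 1/48
3j²(3 1 2; -3 1 2) = Δ·Π!·Σ² = 1/7  (sign +1)
combine: 4πI² = 105·3/35·1/7 = 9/7
take √, sign -1: I = -0.31986543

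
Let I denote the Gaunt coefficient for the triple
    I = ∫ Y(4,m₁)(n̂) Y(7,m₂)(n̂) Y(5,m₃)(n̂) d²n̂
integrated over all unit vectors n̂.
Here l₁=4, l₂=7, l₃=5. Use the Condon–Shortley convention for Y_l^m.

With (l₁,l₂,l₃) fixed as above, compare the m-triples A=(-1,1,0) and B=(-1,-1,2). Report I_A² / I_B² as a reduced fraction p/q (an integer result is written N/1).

l's match ⇒ only the (l;m) 3-j factors differ between A and B.
A: triangle coeff Δ(4,7,5) = 1/6126120; Σ_t [3,5]: t=3:−1/51840 t=4:+1/27648 t=5:−1/172800 = 23/2073600; (3j)²=529/87516 [(4 7 5; -1 1 0)], sign=-1
B: triangle coeff Δ(4,7,5) = 1/6126120; Σ_t [3,5]: t=3:−1/51840 t=4:+1/69120 t=5:−1/1209600 = -41/7257600; (3j)²=1681/510510 [(4 7 5; -1 -1 2)], sign=+1
I_A²/I_B² = (529/87516)/(1681/510510) = 18515/10086

18515/10086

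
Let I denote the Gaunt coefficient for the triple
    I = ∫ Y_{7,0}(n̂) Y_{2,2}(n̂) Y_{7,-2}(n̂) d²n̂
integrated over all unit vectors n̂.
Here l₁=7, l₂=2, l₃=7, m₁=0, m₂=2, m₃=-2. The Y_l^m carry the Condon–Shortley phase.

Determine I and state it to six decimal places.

-0.192231

Rules hold: Σm=0, L=16 even, 5≤7≤9.
N = 15·5·15 = 1125
Δ = 2!·12!·2!/17! = 1/185640
Racah Σ t=0..2: t=0:+1/2419200 t=1:−1/518400 t=2:+1/2419200 = -1/907200
⇒ 3j(7 2 7; 0 0 0)² = 56/3315, sgn +1
Racah Σ t=2..2: t=2:+1/2419200 = 1/2419200
⇒ 3j(7 2 7; 0 2 -2)² = 27/1105, sgn -1
4πI² = N·(3j₀)²·(3jₘ)² = 22680/48841
I = -1·√(0.464364/4π) = -0.19223140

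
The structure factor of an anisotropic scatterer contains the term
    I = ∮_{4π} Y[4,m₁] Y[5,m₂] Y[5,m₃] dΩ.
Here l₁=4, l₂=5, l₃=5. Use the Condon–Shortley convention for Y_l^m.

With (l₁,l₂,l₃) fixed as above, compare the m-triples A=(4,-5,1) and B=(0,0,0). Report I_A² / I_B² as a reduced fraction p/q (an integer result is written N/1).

1/3

Shared (l₁,l₂,l₃)=(4,5,5): N and (l;000)² cancel in I_A²/I_B².
A: Δ = 4!·4!·6!/15! = 1/3153150; Racah Σ t=0..0: t=0:+1/414720 = 1/414720; ⇒ 3j(4 5 5; 4 -5 1)² = 2/429, sgn +1
B: Δ = 4!·4!·6!/15! = 1/3153150; Racah Σ t=0..4: t=0:+1/69120 t=1:−1/1728 t=2:+1/576 t=3:−1/1728 t=4:+1/69120 = 7/11520; ⇒ 3j(4 5 5; 0 0 0)² = 2/143, sgn -1
I_A²/I_B² = (2/429)/(2/143) = 1/3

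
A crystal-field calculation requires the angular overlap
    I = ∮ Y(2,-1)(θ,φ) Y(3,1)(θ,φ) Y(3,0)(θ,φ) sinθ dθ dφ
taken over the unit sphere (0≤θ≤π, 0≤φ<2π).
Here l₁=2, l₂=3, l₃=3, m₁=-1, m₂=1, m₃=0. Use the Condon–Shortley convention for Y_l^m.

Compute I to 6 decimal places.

-0.059471

Checks pass: Σm=0; 8 even; l₃=3∈[1,5].
(2·2+1)(2·3+1)(2·3+1) = 245
Δ: 2! 2! 4! / 9! → 1/3780
sum: t=0:+1/24 t=1:−1/4 t=2:+1/24 = -1/6
3j²(2 3 3; 0 0 0) = Δ·Π!·Σ² = 4/105  (sign +1)
sum: t=1:−1/12 t=2:+1/8 = 1/24
3j²(2 3 3; -1 1 0) = Δ·Π!·Σ² = 1/210  (sign -1)
combine: 4πI² = 245·4/105·1/210 = 2/45
take √, sign -1: I = -0.05947080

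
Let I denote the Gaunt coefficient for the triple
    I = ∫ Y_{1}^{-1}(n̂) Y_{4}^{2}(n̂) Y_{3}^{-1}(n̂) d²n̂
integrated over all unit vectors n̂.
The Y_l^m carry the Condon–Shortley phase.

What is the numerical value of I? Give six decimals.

0.238414

Checks pass: Σm=0; 8 even; l₃=3∈[3,5].
(2·1+1)(2·4+1)(2·3+1) = 189
Δ: 2! 0! 6! / 9! → 1/252
sum: t=1:−1/36 = -1/36
3j²(1 4 3; 0 0 0) = Δ·Π!·Σ² = 4/63  (sign +1)
sum: t=2:+1/96 = 1/96
3j²(1 4 3; -1 2 -1) = Δ·Π!·Σ² = 5/84  (sign +1)
combine: 4πI² = 189·4/63·5/84 = 5/7
take √, sign +1: I = 0.23841361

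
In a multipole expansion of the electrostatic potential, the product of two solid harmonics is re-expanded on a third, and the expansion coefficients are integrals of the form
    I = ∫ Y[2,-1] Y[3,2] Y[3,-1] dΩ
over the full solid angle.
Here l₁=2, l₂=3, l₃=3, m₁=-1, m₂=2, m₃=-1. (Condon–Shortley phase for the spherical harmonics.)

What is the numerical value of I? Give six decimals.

0.162868

Checks pass: Σm=0; 8 even; l₃=3∈[1,5].
(2·2+1)(2·3+1)(2·3+1) = 245
Δ: 2! 2! 4! / 9! → 1/3780
sum: t=0:+1/24 t=1:−1/4 t=2:+1/24 = -1/6
3j²(2 3 3; 0 0 0) = Δ·Π!·Σ² = 4/105  (sign +1)
sum: t=1:−1/48 t=2:+1/12 = 1/16
3j²(2 3 3; -1 2 -1) = Δ·Π!·Σ² = 1/28  (sign +1)
combine: 4πI² = 245·4/105·1/28 = 1/3
take √, sign +1: I = 0.16286750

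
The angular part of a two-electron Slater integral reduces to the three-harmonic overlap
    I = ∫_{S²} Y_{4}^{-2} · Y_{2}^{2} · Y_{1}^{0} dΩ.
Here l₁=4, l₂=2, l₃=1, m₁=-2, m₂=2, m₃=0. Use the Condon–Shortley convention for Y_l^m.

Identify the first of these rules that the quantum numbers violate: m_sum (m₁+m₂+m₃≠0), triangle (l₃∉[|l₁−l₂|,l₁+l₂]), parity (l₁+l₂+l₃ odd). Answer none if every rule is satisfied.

triangle

Σmᵢ = 0  ✓
l₃∈[|l₁−l₂|,l₁+l₂]=[2,6], have l₃=1  ✗
Σlᵢ = 7 ⇒ odd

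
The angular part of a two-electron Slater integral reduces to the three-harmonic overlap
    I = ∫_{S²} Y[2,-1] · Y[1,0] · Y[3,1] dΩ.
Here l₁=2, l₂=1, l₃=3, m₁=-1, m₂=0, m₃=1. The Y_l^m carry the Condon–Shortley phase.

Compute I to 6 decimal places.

m-sum 0 ✓  L=6 even ✓  1≤3≤3 ✓
Π(2lᵢ+1) = 5×3×7 = 105
triangle coeff Δ(2,1,3) = 1/105
Σ_t [0,0]: t=0:+1/4 = 1/4
(3j)²=3/35 [(2 1 3; 0 0 0)], sign=-1
Σ_t [0,0]: t=0:+1/6 = 1/6
(3j)²=8/105 [(2 1 3; -1 0 1)], sign=+1
⇒ 4πI² = 24/35
I = (-1)√(24/35/(4π)) = -0.23359668

-0.233597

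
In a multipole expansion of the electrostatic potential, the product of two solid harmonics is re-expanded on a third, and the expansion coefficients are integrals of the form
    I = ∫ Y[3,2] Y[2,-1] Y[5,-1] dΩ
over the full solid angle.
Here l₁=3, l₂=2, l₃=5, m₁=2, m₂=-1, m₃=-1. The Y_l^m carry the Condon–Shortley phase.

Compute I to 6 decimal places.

Checks pass: Σm=0; 10 even; l₃=5∈[1,5].
(2·3+1)(2·2+1)(2·5+1) = 385
Δ: 0! 6! 4! / 11! → 1/2310
sum: t=0:+1/144 = 1/144
3j²(3 2 5; 0 0 0) = Δ·Π!·Σ² = 10/231  (sign -1)
sum: t=0:+1/720 = 1/720
3j²(3 2 5; 2 -1 -1) = Δ·Π!·Σ² = 4/385  (sign +1)
combine: 4πI² = 385·10/231·4/385 = 40/231
take √, sign -1: I = -0.11738675

-0.117387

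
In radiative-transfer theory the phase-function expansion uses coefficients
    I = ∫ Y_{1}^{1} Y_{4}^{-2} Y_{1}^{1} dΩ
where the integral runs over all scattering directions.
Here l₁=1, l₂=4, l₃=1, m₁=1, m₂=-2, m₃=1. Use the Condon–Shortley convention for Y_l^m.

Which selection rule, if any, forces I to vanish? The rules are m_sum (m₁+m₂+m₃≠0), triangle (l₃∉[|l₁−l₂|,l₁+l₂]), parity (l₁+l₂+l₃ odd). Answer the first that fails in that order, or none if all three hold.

triangle

Σmᵢ = 0  ✓
l₃∈[|l₁−l₂|,l₁+l₂]=[3,5], have l₃=1  ✗
Σlᵢ = 6 ⇒ even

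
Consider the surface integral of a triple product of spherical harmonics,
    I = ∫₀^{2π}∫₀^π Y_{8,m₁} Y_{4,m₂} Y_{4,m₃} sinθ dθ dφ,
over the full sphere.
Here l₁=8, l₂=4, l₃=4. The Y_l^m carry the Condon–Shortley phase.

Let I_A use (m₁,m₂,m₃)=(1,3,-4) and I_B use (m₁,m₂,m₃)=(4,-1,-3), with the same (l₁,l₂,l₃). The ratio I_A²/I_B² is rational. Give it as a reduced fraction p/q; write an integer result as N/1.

1/352

Shared (l₁,l₂,l₃)=(8,4,4): N and (l;000)² cancel in I_A²/I_B².
A: Δ = 8!·8!·0!/17! = 1/218790; Racah Σ t=7..7: t=7:−1/203212800 = -1/203212800; ⇒ 3j(8 4 4; 1 3 -4)² = 1/24310, sgn -1
B: Δ = 8!·8!·0!/17! = 1/218790; Racah Σ t=3..3: t=3:−1/3628800 = -1/3628800; ⇒ 3j(8 4 4; 4 -1 -3)² = 16/1105, sgn +1
I_A²/I_B² = (1/24310)/(16/1105) = 1/352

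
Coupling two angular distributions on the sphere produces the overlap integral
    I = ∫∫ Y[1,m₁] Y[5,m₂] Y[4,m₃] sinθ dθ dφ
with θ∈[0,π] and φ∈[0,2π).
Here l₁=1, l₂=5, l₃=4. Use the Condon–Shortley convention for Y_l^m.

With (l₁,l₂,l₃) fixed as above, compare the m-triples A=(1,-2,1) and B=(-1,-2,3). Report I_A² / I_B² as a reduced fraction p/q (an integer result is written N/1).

7/1

Shared (l₁,l₂,l₃)=(1,5,4): N and (l;000)² cancel in I_A²/I_B².
A: Δ = 2!·0!·8!/11! = 1/495; Racah Σ t=0..0: t=0:+1/1440 = 1/1440; ⇒ 3j(1 5 4; 1 -2 1)² = 7/165, sgn -1
B: Δ = 2!·0!·8!/11! = 1/495; Racah Σ t=2..2: t=2:+1/10080 = 1/10080; ⇒ 3j(1 5 4; -1 -2 3)² = 1/165, sgn -1
I_A²/I_B² = (7/165)/(1/165) = 7/1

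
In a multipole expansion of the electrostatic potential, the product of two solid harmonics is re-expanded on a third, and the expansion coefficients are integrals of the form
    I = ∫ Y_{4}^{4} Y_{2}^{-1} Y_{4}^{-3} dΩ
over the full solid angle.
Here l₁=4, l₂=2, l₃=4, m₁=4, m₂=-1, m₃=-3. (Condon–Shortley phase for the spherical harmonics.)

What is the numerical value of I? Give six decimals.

Checks pass: Σm=0; 10 even; l₃=4∈[2,6].
(2·4+1)(2·2+1)(2·4+1) = 405
Δ: 2! 6! 2! / 11! → 1/13860
sum: t=0:+1/192 t=1:−1/36 t=2:+1/192 = -5/288
3j²(4 2 4; 0 0 0) = Δ·Π!·Σ² = 20/693  (sign -1)
sum: t=0:+1/1440 = 1/1440
3j²(4 2 4; 4 -1 -3) = Δ·Π!·Σ² = 7/165  (sign -1)
combine: 4πI² = 405·20/693·7/165 = 60/121
take √, sign +1: I = 0.19864517

0.198645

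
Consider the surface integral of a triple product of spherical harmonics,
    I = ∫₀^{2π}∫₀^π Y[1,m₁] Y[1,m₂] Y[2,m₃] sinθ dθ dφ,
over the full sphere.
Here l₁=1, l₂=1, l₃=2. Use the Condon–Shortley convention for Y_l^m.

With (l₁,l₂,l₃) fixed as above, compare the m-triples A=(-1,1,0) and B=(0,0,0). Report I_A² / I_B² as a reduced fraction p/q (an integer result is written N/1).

l's match ⇒ only the (l;m) 3-j factors differ between A and B.
A: triangle coeff Δ(1,1,2) = 1/30; Σ_t [0,0]: t=0:+1/4 = 1/4; (3j)²=1/30 [(1 1 2; -1 1 0)], sign=+1
B: triangle coeff Δ(1,1,2) = 1/30; Σ_t [0,0]: t=0:+1/1 = 1/1; (3j)²=2/15 [(1 1 2; 0 0 0)], sign=+1
I_A²/I_B² = (1/30)/(2/15) = 1/4

1/4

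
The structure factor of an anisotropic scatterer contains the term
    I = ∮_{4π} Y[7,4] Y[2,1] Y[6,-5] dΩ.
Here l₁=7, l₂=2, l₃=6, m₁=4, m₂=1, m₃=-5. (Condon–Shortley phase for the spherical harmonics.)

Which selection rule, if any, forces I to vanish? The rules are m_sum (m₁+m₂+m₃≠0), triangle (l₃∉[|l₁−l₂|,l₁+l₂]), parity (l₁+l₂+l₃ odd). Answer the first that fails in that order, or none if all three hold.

parity

m₁+m₂+m₃ = 4 + 1 − 5 = 0  ✓
triangle: |7−2|=5 ≤ l₃=6 ≤ 7+2=9  ✓
parity: l₁+l₂+l₃ = 15 is odd  ✗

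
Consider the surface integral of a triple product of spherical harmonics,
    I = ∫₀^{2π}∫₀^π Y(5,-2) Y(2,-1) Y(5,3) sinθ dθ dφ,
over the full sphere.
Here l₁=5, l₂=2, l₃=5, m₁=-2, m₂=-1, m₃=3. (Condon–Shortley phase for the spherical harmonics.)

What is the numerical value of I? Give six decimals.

-0.161739

m-sum 0 ✓  L=12 even ✓  3≤5≤7 ✓
Π(2lᵢ+1) = 11×5×11 = 605
triangle coeff Δ(5,2,5) = 1/38610
Σ_t [0,2]: t=0:+1/2880 t=1:−1/576 t=2:+1/2880 = -1/960
(3j)²=10/429 [(5 2 5; 0 0 0)], sign=+1
Σ_t [0,1]: t=0:+1/10080 t=1:−1/2880 = -1/4032
(3j)²=10/429 [(5 2 5; -2 -1 3)], sign=-1
⇒ 4πI² = 500/1521
I = (-1)√(500/1521/(4π)) = -0.16173926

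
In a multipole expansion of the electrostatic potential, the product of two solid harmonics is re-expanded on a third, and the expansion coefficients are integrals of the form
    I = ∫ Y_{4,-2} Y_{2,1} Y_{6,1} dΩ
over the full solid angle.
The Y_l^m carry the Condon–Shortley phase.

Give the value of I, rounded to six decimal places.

-0.133065

Rules hold: Σm=0, L=12 even, 2≤6≤6.
N = 9·5·13 = 585
Δ = 0!·8!·4!/13! = 1/6435
Racah Σ t=0..0: t=0:+1/2304 = 1/2304
⇒ 3j(4 2 6; 0 0 0)² = 5/143, sgn +1
Racah Σ t=0..0: t=0:+1/8640 = 1/8640
⇒ 3j(4 2 6; -2 1 1)² = 14/1287, sgn -1
4πI² = N·(3j₀)²·(3jₘ)² = 350/1573
I = -1·√(0.222505/4π) = -0.13306527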